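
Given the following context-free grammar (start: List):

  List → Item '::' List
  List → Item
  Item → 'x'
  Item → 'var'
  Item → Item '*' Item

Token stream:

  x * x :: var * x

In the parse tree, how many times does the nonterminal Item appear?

[List [Item [Item x] * [Item x]] :: [List [Item [Item var] * [Item x]]]]

6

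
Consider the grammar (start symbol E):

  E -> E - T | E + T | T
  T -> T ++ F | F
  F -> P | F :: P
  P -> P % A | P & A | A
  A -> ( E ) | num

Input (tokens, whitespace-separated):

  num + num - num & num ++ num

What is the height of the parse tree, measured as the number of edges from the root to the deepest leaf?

[E [E [E [T [F [P [A num]]]]] + [T [F [P [A num]]]]] - [T [T [F [P [P [A num]] & [A num]]]] ++ [F [P [A num]]]]]

7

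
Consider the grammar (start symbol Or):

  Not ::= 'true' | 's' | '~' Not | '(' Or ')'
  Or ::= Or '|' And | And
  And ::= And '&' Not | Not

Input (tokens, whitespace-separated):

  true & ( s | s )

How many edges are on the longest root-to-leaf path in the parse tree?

7

[Or [And [And [Not true]] & [Not ( [Or [Or [And [Not s]]] | [And [Not s]]] )]]]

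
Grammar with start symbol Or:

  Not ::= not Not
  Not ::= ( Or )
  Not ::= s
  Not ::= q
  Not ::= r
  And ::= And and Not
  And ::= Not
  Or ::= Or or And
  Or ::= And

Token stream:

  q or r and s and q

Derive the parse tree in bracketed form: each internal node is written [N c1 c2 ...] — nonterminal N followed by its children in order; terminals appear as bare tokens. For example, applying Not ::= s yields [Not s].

[Or [Or [And [Not q]]] or [And [And [And [Not r]] and [Not s]] and [Not q]]]

Or
Or or And
And or And
Not or And
q or And
q or And and Not
q or And and Not and Not
q or Not and Not and Not
q or r and Not and Not
q or r and s and Not
q or r and s and q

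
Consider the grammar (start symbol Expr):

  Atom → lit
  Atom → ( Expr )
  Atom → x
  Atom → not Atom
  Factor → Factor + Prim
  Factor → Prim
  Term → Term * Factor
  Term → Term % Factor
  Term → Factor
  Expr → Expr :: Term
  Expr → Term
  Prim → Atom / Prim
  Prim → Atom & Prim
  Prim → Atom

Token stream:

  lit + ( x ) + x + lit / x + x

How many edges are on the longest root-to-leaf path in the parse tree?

13

[Expr [Term [Factor [Factor [Factor [Factor [Factor [Prim [Atom lit]]] + [Prim [Atom ( [Expr [Term [Factor [Prim [Atom x]]]]] )]]] + [Prim [Atom x]]] + [Prim [Atom lit] / [Prim [Atom x]]]] + [Prim [Atom x]]]]]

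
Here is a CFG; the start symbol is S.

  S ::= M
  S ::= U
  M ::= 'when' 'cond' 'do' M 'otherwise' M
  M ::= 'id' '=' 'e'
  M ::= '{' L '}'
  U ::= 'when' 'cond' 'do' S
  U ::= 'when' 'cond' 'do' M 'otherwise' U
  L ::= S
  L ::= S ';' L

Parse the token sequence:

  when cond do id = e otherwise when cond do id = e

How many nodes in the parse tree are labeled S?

[S [U when cond do [M id = e] otherwise [U when cond do [S [M id = e]]]]]

2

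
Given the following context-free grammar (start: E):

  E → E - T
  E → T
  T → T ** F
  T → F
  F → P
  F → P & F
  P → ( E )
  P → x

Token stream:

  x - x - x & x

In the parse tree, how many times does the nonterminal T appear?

3

[E [E [E [T [F [P x]]]] - [T [F [P x]]]] - [T [F [P x] & [F [P x]]]]]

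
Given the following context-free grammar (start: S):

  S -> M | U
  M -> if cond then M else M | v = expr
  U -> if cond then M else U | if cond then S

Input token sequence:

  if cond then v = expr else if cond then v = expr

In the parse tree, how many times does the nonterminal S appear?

2

[S [U if cond then [M v = expr] else [U if cond then [S [M v = expr]]]]]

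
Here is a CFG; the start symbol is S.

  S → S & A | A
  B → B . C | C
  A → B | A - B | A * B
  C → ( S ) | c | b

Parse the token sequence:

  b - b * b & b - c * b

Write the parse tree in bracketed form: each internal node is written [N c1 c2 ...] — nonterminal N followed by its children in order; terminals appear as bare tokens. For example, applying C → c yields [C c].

[S [S [A [A [A [B [C b]]] - [B [C b]]] * [B [C b]]]] & [A [A [A [B [C b]]] - [B [C c]]] * [B [C b]]]]

S
S & A
A & A
A * B & A
A - B * B & A
B - B * B & A
C - B * B & A
b - B * B & A
b - C * B & A
b - b * B & A
b - b * C & A
b - b * b & A
b - b * b & A * B
b - b * b & A - B * B
b - b * b & B - B * B
b - b * b & C - B * B
b - b * b & b - B * B
b - b * b & b - C * B
b - b * b & b - c * B
b - b * b & b - c * C
b - b * b & b - c * b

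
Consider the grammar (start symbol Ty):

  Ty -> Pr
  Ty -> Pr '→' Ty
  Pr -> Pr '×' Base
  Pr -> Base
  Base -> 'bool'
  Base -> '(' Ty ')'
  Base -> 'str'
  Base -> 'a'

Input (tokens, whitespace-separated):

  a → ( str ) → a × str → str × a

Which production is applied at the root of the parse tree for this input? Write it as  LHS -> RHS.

Ty -> Pr '→' Ty

[Ty [Pr [Base a]] → [Ty [Pr [Base ( [Ty [Pr [Base str]]] )]] → [Ty [Pr [Pr [Base a]] × [Base str]] → [Ty [Pr [Pr [Base str]] × [Base a]]]]]]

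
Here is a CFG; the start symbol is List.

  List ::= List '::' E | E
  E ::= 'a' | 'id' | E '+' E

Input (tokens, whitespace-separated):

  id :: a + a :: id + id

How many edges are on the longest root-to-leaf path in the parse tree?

4

[List [List [List [E id]] :: [E [E a] + [E a]]] :: [E [E id] + [E id]]]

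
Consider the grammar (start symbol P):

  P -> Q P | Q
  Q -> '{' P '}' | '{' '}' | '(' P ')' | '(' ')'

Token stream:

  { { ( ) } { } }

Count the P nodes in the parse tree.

[P [Q { [P [Q { [P [Q ( )]] }] [P [Q { }]]] }]]

4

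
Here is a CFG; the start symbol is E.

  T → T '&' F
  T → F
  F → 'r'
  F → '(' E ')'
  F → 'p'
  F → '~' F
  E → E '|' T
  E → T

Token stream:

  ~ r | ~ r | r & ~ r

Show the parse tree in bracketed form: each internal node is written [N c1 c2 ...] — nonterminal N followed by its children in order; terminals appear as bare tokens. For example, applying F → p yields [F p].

E
E | T
E | T | T
T | T | T
F | T | T
~ F | T | T
~ r | T | T
~ r | F | T
~ r | ~ F | T
~ r | ~ r | T
~ r | ~ r | T & F
~ r | ~ r | F & F
~ r | ~ r | r & F
~ r | ~ r | r & ~ F
~ r | ~ r | r & ~ r

[E [E [E [T [F ~ [F r]]]] | [T [F ~ [F r]]]] | [T [T [F r]] & [F ~ [F r]]]]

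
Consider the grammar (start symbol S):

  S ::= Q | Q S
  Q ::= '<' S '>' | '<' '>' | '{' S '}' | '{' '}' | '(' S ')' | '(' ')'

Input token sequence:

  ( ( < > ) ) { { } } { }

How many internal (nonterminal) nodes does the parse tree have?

[S [Q ( [S [Q ( [S [Q < >]] )]] )] [S [Q { [S [Q { }]] }] [S [Q { }]]]]

12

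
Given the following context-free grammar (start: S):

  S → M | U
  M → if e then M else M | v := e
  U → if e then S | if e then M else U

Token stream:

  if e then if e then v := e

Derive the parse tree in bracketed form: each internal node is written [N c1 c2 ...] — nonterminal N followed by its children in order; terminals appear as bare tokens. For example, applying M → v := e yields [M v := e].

[S [U if e then [S [U if e then [S [M v := e]]]]]]

S
U
if e then S
if e then U
if e then if e then S
if e then if e then M
if e then if e then v := e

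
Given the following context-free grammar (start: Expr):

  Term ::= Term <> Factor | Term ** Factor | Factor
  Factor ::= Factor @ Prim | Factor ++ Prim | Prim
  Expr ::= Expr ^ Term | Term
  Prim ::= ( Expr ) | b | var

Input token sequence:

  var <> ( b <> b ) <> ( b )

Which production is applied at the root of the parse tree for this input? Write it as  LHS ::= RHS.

Expr ::= Term

[Expr [Term [Term [Term [Factor [Prim var]]] <> [Factor [Prim ( [Expr [Term [Term [Factor [Prim b]]] <> [Factor [Prim b]]]] )]]] <> [Factor [Prim ( [Expr [Term [Factor [Prim b]]]] )]]]]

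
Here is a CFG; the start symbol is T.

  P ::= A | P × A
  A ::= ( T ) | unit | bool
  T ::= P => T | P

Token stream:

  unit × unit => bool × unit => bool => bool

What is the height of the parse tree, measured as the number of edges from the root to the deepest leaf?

[T [P [P [A unit]] × [A unit]] => [T [P [P [A bool]] × [A unit]] => [T [P [A bool]] => [T [P [A bool]]]]]]

6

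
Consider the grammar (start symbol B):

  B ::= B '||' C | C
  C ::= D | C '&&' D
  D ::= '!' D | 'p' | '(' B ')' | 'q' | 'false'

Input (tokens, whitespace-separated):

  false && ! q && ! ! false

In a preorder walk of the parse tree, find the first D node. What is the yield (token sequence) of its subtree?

[B [C [C [C [D false]] && [D ! [D q]]] && [D ! [D ! [D false]]]]]

false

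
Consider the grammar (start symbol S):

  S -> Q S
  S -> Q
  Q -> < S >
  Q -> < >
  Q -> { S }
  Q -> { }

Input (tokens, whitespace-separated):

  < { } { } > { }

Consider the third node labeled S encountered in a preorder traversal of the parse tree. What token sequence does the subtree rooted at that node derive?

[S [Q < [S [Q { }] [S [Q { }]]] >] [S [Q { }]]]

{ }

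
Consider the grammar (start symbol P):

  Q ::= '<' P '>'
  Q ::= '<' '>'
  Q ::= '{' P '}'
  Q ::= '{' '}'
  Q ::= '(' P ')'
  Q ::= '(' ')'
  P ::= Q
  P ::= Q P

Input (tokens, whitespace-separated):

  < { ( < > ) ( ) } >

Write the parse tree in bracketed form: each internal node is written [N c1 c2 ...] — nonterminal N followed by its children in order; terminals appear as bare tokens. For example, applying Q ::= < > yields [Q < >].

P
Q
< P >
< Q >
< { P } >
< { Q P } >
< { ( P ) P } >
< { ( Q ) P } >
< { ( < > ) P } >
< { ( < > ) Q } >
< { ( < > ) ( ) } >

[P [Q < [P [Q { [P [Q ( [P [Q < >]] )] [P [Q ( )]]] }]] >]]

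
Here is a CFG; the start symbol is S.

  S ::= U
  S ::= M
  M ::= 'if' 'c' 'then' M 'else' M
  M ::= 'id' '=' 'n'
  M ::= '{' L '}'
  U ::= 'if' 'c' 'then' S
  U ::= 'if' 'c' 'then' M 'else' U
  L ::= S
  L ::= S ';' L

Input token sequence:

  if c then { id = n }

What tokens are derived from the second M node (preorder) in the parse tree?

[S [U if c then [S [M { [L [S [M id = n]]] }]]]]

id = n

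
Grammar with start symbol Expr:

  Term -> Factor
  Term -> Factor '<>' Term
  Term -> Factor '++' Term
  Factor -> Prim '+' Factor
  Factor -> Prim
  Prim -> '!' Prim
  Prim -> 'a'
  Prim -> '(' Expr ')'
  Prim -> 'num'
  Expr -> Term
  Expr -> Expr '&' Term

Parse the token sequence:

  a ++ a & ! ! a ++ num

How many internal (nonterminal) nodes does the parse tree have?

[Expr [Expr [Term [Factor [Prim a]] ++ [Term [Factor [Prim a]]]]] & [Term [Factor [Prim ! [Prim ! [Prim a]]]] ++ [Term [Factor [Prim num]]]]]

16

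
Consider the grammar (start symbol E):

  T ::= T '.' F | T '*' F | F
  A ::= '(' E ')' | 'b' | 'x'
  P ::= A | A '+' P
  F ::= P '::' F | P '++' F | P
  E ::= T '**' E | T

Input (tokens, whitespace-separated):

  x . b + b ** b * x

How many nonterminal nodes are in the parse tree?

[E [T [T [F [P [A x]]]] . [F [P [A b] + [P [A b]]]]] ** [E [T [T [F [P [A b]]]] * [F [P [A x]]]]]]

20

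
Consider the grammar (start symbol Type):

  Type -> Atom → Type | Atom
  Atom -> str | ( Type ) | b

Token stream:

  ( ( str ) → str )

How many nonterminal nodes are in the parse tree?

8

[Type [Atom ( [Type [Atom ( [Type [Atom str]] )] → [Type [Atom str]]] )]]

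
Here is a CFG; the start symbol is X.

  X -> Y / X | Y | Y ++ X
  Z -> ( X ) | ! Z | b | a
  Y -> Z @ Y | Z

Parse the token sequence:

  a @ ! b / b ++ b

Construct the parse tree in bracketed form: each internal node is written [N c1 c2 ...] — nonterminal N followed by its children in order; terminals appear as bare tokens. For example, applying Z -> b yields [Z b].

[X [Y [Z a] @ [Y [Z ! [Z b]]]] / [X [Y [Z b]] ++ [X [Y [Z b]]]]]

X
Y / X
Z @ Y / X
a @ Y / X
a @ Z / X
a @ ! Z / X
a @ ! b / X
a @ ! b / Y ++ X
a @ ! b / Z ++ X
a @ ! b / b ++ X
a @ ! b / b ++ Y
a @ ! b / b ++ Z
a @ ! b / b ++ b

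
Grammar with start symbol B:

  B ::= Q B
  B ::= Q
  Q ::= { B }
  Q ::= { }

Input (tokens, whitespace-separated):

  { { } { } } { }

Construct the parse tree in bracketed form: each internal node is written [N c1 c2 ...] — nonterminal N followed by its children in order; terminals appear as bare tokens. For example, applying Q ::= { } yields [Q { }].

B
Q B
{ B } B
{ Q B } B
{ { } B } B
{ { } Q } B
{ { } { } } B
{ { } { } } Q
{ { } { } } { }

[B [Q { [B [Q { }] [B [Q { }]]] }] [B [Q { }]]]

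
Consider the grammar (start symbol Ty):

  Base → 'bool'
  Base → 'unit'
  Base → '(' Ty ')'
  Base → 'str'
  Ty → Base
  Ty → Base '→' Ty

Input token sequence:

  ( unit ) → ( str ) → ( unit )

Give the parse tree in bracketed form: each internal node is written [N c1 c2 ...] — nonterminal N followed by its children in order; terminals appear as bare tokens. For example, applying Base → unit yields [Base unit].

Ty
Base → Ty
( Ty ) → Ty
( Base ) → Ty
( unit ) → Ty
( unit ) → Base → Ty
( unit ) → ( Ty ) → Ty
( unit ) → ( Base ) → Ty
( unit ) → ( str ) → Ty
( unit ) → ( str ) → Base
( unit ) → ( str ) → ( Ty )
( unit ) → ( str ) → ( Base )
( unit ) → ( str ) → ( unit )

[Ty [Base ( [Ty [Base unit]] )] → [Ty [Base ( [Ty [Base str]] )] → [Ty [Base ( [Ty [Base unit]] )]]]]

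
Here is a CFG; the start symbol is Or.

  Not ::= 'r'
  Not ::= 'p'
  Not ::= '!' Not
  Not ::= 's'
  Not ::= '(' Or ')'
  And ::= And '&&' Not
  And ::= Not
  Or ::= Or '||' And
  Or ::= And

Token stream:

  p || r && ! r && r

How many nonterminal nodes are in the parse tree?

[Or [Or [And [Not p]]] || [And [And [And [Not r]] && [Not ! [Not r]]] && [Not r]]]

11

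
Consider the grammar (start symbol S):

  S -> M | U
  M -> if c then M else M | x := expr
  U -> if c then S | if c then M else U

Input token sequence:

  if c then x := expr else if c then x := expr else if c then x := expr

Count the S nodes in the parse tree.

[S [U if c then [M x := expr] else [U if c then [M x := expr] else [U if c then [S [M x := expr]]]]]]

2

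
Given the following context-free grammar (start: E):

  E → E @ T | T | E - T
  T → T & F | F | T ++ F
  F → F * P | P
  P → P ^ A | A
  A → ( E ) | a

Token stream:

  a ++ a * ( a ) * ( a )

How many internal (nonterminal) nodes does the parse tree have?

[E [T [T [F [P [A a]]]] ++ [F [F [F [P [A a]]] * [P [A ( [E [T [F [P [A a]]]]] )]]] * [P [A ( [E [T [F [P [A a]]]]] )]]]]]

25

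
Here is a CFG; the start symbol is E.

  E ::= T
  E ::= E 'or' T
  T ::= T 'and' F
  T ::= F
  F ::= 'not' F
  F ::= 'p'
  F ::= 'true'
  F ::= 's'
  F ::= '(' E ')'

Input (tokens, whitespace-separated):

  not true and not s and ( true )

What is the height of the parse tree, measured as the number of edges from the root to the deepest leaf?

6

[E [T [T [T [F not [F true]]] and [F not [F s]]] and [F ( [E [T [F true]]] )]]]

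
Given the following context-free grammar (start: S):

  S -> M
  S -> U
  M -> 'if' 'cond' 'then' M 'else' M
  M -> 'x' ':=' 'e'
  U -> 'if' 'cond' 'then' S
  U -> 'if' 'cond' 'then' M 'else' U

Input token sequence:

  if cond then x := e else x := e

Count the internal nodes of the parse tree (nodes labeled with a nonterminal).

4

[S [M if cond then [M x := e] else [M x := e]]]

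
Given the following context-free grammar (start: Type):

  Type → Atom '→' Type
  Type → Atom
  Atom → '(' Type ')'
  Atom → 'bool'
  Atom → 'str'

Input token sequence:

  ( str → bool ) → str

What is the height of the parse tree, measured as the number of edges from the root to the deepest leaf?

[Type [Atom ( [Type [Atom str] → [Type [Atom bool]]] )] → [Type [Atom str]]]

5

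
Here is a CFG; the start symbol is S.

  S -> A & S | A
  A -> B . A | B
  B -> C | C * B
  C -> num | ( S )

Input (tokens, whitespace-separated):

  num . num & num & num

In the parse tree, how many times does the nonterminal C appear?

4

[S [A [B [C num]] . [A [B [C num]]]] & [S [A [B [C num]]] & [S [A [B [C num]]]]]]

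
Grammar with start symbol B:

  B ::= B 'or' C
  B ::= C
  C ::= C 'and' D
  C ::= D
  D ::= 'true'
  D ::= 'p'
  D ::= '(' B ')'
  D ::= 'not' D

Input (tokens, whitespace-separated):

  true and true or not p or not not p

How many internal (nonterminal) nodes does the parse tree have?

14

[B [B [B [C [C [D true]] and [D true]]] or [C [D not [D p]]]] or [C [D not [D not [D p]]]]]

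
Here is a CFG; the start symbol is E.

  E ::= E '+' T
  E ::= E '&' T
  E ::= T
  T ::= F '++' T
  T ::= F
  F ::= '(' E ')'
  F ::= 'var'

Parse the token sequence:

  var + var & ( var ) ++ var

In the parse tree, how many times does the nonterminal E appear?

4

[E [E [E [T [F var]]] + [T [F var]]] & [T [F ( [E [T [F var]]] )] ++ [T [F var]]]]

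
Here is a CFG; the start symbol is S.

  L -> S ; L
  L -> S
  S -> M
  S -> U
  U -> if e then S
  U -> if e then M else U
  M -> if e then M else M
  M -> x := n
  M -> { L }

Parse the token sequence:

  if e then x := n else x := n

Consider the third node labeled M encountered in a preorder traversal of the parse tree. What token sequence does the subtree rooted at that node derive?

x := n

[S [M if e then [M x := n] else [M x := n]]]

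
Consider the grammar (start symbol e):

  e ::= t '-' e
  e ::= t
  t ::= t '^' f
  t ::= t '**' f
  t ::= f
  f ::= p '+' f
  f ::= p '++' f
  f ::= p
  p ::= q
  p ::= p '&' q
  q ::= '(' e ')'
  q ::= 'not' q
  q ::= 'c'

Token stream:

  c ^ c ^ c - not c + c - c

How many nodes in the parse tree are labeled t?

[e [t [t [t [f [p [q c]]]] ^ [f [p [q c]]]] ^ [f [p [q c]]]] - [e [t [f [p [q not [q c]]] + [f [p [q c]]]]] - [e [t [f [p [q c]]]]]]]

5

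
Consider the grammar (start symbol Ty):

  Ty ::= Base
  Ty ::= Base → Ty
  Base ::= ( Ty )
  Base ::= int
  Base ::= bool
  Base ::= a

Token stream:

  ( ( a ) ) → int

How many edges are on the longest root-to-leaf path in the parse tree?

6

[Ty [Base ( [Ty [Base ( [Ty [Base a]] )]] )] → [Ty [Base int]]]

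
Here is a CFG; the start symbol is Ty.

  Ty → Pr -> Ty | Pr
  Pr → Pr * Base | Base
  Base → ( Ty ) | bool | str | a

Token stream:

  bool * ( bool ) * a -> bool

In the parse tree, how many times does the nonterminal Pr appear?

[Ty [Pr [Pr [Pr [Base bool]] * [Base ( [Ty [Pr [Base bool]]] )]] * [Base a]] -> [Ty [Pr [Base bool]]]]

5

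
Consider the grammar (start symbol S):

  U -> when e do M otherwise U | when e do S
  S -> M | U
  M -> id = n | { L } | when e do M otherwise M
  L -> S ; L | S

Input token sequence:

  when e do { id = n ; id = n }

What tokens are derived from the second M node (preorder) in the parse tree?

[S [U when e do [S [M { [L [S [M id = n]] ; [L [S [M id = n]]]] }]]]]

id = n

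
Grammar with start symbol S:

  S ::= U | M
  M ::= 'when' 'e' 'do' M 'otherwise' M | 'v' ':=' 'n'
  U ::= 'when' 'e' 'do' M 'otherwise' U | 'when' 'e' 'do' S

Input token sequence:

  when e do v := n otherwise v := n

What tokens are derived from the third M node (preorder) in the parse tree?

[S [M when e do [M v := n] otherwise [M v := n]]]

v := n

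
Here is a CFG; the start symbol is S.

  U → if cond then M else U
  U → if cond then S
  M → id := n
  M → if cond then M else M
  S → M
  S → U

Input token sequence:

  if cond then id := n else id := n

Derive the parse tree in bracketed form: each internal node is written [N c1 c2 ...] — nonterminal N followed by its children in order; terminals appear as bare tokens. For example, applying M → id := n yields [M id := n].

[S [M if cond then [M id := n] else [M id := n]]]

S
M
if cond then M else M
if cond then id := n else M
if cond then id := n else id := n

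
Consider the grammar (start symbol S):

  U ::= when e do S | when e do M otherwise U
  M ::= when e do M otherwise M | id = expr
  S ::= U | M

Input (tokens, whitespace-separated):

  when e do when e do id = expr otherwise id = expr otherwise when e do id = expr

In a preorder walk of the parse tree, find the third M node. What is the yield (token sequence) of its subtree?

id = expr

[S [U when e do [M when e do [M id = expr] otherwise [M id = expr]] otherwise [U when e do [S [M id = expr]]]]]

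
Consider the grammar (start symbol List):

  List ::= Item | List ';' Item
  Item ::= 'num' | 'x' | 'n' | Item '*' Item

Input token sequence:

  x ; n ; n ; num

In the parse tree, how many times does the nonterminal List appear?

4

[List [List [List [List [Item x]] ; [Item n]] ; [Item n]] ; [Item num]]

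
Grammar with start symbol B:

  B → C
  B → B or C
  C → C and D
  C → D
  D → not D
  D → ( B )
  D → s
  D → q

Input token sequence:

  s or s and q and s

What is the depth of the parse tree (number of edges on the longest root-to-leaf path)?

5

[B [B [C [D s]]] or [C [C [C [D s]] and [D q]] and [D s]]]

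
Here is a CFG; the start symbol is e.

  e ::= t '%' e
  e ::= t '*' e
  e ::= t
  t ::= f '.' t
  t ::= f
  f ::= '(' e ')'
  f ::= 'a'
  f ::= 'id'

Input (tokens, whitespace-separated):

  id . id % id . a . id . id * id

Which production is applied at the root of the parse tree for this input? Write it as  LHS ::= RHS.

e ::= t '%' e

[e [t [f id] . [t [f id]]] % [e [t [f id] . [t [f a] . [t [f id] . [t [f id]]]]] * [e [t [f id]]]]]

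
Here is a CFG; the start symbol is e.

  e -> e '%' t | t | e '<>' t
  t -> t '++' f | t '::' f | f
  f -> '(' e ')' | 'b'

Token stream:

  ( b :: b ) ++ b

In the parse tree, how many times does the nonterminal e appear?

[e [t [t [f ( [e [t [t [f b]] :: [f b]]] )]] ++ [f b]]]

2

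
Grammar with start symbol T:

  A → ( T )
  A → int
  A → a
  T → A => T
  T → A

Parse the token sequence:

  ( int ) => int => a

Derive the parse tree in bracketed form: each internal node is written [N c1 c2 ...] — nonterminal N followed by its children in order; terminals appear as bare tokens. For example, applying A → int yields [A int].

T
A => T
( T ) => T
( A ) => T
( int ) => T
( int ) => A => T
( int ) => int => T
( int ) => int => A
( int ) => int => a

[T [A ( [T [A int]] )] => [T [A int] => [T [A a]]]]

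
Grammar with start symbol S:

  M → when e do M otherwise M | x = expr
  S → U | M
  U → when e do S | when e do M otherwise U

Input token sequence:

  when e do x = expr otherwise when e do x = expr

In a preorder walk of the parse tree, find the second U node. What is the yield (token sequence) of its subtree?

[S [U when e do [M x = expr] otherwise [U when e do [S [M x = expr]]]]]

when e do x = expr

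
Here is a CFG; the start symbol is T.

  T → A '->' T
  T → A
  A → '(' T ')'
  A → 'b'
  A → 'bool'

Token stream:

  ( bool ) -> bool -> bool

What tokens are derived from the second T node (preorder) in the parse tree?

[T [A ( [T [A bool]] )] -> [T [A bool] -> [T [A bool]]]]

bool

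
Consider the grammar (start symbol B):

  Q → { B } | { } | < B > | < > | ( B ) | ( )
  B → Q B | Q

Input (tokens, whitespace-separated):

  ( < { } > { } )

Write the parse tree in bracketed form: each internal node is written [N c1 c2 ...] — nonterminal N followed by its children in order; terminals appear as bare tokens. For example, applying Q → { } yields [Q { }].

B
Q
( B )
( Q B )
( < B > B )
( < Q > B )
( < { } > B )
( < { } > Q )
( < { } > { } )

[B [Q ( [B [Q < [B [Q { }]] >] [B [Q { }]]] )]]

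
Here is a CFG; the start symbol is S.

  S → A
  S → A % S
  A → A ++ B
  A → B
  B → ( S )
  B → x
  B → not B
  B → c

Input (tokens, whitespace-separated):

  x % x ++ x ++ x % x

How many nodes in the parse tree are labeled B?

[S [A [B x]] % [S [A [A [A [B x]] ++ [B x]] ++ [B x]] % [S [A [B x]]]]]

5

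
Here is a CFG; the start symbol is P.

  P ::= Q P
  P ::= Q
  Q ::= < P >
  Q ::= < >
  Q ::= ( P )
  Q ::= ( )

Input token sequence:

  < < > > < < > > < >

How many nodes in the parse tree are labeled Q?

5

[P [Q < [P [Q < >]] >] [P [Q < [P [Q < >]] >] [P [Q < >]]]]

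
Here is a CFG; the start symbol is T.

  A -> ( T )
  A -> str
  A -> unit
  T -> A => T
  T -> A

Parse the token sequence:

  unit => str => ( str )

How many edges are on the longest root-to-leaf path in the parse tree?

6

[T [A unit] => [T [A str] => [T [A ( [T [A str]] )]]]]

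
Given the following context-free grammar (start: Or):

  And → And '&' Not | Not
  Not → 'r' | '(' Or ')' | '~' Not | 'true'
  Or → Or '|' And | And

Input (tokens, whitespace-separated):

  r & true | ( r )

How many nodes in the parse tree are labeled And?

[Or [Or [And [And [Not r]] & [Not true]]] | [And [Not ( [Or [And [Not r]]] )]]]

4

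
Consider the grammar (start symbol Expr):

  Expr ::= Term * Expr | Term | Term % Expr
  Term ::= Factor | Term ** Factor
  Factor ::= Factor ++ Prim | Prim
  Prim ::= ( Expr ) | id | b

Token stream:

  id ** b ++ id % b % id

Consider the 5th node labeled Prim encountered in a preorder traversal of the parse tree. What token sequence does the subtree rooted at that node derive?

id

[Expr [Term [Term [Factor [Prim id]]] ** [Factor [Factor [Prim b]] ++ [Prim id]]] % [Expr [Term [Factor [Prim b]]] % [Expr [Term [Factor [Prim id]]]]]]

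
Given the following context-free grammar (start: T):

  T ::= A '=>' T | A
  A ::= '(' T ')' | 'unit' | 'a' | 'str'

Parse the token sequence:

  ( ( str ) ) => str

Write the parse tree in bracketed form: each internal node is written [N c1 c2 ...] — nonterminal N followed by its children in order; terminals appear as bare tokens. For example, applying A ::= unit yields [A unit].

T
A => T
( T ) => T
( A ) => T
( ( T ) ) => T
( ( A ) ) => T
( ( str ) ) => T
( ( str ) ) => A
( ( str ) ) => str

[T [A ( [T [A ( [T [A str]] )]] )] => [T [A str]]]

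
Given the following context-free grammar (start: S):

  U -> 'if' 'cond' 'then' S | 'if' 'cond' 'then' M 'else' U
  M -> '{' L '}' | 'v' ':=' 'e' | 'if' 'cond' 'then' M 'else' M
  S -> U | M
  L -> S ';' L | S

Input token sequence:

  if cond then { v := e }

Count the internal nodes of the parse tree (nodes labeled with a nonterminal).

[S [U if cond then [S [M { [L [S [M v := e]]] }]]]]

7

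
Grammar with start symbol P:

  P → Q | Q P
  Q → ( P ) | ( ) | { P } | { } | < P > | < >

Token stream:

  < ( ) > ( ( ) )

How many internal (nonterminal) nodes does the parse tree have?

[P [Q < [P [Q ( )]] >] [P [Q ( [P [Q ( )]] )]]]

8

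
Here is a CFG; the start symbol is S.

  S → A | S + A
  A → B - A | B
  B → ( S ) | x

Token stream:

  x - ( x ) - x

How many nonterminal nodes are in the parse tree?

10

[S [A [B x] - [A [B ( [S [A [B x]]] )] - [A [B x]]]]]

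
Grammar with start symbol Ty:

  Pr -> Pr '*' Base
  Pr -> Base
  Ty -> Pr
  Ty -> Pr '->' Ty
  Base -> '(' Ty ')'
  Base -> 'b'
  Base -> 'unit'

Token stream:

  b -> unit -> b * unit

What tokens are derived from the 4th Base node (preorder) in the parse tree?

unit

[Ty [Pr [Base b]] -> [Ty [Pr [Base unit]] -> [Ty [Pr [Pr [Base b]] * [Base unit]]]]]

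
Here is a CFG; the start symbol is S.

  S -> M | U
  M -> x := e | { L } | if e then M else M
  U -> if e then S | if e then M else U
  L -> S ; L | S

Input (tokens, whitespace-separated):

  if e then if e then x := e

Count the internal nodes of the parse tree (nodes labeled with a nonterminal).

[S [U if e then [S [U if e then [S [M x := e]]]]]]

6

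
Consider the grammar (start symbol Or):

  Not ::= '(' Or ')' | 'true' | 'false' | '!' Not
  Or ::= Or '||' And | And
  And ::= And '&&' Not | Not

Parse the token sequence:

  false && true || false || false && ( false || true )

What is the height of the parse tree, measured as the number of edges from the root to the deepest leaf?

7

[Or [Or [Or [And [And [Not false]] && [Not true]]] || [And [Not false]]] || [And [And [Not false]] && [Not ( [Or [Or [And [Not false]]] || [And [Not true]]] )]]]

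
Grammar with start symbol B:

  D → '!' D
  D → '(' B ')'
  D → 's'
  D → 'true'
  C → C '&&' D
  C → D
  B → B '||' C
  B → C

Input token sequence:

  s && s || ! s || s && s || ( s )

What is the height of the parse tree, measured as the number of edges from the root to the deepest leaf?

7

[B [B [B [B [C [C [D s]] && [D s]]] || [C [D ! [D s]]]] || [C [C [D s]] && [D s]]] || [C [D ( [B [C [D s]]] )]]]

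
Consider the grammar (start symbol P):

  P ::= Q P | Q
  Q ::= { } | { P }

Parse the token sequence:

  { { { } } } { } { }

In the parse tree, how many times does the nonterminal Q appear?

5

[P [Q { [P [Q { [P [Q { }]] }]] }] [P [Q { }] [P [Q { }]]]]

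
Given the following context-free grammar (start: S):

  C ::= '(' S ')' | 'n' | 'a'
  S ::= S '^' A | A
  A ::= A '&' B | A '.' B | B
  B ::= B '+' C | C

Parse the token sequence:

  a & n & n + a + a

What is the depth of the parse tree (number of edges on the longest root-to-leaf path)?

[S [A [A [A [B [C a]]] & [B [C n]]] & [B [B [B [C n]] + [C a]] + [C a]]]]

6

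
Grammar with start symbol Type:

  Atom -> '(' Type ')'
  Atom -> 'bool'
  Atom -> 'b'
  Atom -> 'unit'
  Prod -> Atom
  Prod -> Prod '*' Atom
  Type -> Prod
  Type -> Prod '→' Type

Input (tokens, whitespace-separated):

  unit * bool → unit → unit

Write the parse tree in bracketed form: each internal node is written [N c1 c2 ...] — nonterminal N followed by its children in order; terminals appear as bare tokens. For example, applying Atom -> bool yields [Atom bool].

[Type [Prod [Prod [Atom unit]] * [Atom bool]] → [Type [Prod [Atom unit]] → [Type [Prod [Atom unit]]]]]

Type
Prod → Type
Prod * Atom → Type
Atom * Atom → Type
unit * Atom → Type
unit * bool → Type
unit * bool → Prod → Type
unit * bool → Atom → Type
unit * bool → unit → Type
unit * bool → unit → Prod
unit * bool → unit → Atom
unit * bool → unit → unit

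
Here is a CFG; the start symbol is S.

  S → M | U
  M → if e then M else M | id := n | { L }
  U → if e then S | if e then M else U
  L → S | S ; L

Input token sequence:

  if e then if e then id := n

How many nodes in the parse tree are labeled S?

[S [U if e then [S [U if e then [S [M id := n]]]]]]

3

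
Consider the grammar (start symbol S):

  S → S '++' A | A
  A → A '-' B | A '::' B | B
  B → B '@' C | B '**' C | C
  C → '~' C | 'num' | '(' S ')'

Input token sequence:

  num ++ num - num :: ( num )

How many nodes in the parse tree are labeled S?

[S [S [A [B [C num]]]] ++ [A [A [A [B [C num]]] - [B [C num]]] :: [B [C ( [S [A [B [C num]]]] )]]]]

3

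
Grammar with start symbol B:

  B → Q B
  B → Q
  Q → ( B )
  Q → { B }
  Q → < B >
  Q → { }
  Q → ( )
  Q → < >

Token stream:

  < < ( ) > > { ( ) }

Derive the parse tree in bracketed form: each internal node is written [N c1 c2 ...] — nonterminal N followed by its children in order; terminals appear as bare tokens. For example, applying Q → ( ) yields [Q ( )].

B
Q B
< B > B
< Q > B
< < B > > B
< < Q > > B
< < ( ) > > B
< < ( ) > > Q
< < ( ) > > { B }
< < ( ) > > { Q }
< < ( ) > > { ( ) }

[B [Q < [B [Q < [B [Q ( )]] >]] >] [B [Q { [B [Q ( )]] }]]]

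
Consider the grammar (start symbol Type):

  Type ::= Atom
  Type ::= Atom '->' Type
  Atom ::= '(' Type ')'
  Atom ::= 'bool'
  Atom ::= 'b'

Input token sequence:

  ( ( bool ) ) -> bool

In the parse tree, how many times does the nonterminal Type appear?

4

[Type [Atom ( [Type [Atom ( [Type [Atom bool]] )]] )] -> [Type [Atom bool]]]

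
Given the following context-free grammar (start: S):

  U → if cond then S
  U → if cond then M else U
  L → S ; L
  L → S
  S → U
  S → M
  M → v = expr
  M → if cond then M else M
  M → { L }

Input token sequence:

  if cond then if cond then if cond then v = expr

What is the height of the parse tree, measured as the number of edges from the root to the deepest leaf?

8

[S [U if cond then [S [U if cond then [S [U if cond then [S [M v = expr]]]]]]]]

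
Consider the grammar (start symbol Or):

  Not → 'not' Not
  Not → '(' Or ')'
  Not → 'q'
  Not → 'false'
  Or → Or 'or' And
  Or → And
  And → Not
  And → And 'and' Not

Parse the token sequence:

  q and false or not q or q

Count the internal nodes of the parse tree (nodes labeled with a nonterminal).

12

[Or [Or [Or [And [And [Not q]] and [Not false]]] or [And [Not not [Not q]]]] or [And [Not q]]]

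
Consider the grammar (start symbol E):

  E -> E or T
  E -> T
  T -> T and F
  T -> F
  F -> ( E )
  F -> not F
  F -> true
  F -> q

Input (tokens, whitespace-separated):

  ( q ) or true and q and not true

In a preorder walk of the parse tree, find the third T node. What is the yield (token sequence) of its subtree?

true and q and not true

[E [E [T [F ( [E [T [F q]]] )]]] or [T [T [T [F true]] and [F q]] and [F not [F true]]]]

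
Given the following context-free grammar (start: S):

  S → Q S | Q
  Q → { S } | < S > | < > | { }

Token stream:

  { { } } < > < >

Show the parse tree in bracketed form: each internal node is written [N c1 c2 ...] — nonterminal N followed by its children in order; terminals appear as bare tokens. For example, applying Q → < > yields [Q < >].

S
Q S
{ S } S
{ Q } S
{ { } } S
{ { } } Q S
{ { } } < > S
{ { } } < > Q
{ { } } < > < >

[S [Q { [S [Q { }]] }] [S [Q < >] [S [Q < >]]]]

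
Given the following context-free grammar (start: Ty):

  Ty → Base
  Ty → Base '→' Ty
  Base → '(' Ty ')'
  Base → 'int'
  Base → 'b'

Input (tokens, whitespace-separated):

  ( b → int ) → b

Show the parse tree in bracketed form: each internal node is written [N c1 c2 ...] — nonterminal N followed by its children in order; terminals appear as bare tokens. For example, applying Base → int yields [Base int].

Ty
Base → Ty
( Ty ) → Ty
( Base → Ty ) → Ty
( b → Ty ) → Ty
( b → Base ) → Ty
( b → int ) → Ty
( b → int ) → Base
( b → int ) → b

[Ty [Base ( [Ty [Base b] → [Ty [Base int]]] )] → [Ty [Base b]]]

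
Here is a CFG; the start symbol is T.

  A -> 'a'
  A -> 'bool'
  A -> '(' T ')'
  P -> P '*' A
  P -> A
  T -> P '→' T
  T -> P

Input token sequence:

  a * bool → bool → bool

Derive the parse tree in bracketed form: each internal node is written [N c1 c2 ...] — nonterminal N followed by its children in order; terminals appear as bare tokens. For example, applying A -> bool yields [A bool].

[T [P [P [A a]] * [A bool]] → [T [P [A bool]] → [T [P [A bool]]]]]

T
P → T
P * A → T
A * A → T
a * A → T
a * bool → T
a * bool → P → T
a * bool → A → T
a * bool → bool → T
a * bool → bool → P
a * bool → bool → A
a * bool → bool → bool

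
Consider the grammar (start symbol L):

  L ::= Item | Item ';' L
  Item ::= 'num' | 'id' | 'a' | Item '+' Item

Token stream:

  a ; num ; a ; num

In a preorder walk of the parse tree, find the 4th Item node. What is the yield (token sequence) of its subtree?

[L [Item a] ; [L [Item num] ; [L [Item a] ; [L [Item num]]]]]

num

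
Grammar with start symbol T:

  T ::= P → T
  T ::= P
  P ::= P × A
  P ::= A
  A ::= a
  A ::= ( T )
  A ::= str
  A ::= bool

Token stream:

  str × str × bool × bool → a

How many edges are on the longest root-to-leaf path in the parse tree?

6

[T [P [P [P [P [A str]] × [A str]] × [A bool]] × [A bool]] → [T [P [A a]]]]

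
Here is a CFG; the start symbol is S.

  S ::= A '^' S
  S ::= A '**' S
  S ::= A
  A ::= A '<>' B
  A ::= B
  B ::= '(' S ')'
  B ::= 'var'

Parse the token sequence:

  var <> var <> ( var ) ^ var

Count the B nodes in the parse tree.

[S [A [A [A [B var]] <> [B var]] <> [B ( [S [A [B var]]] )]] ^ [S [A [B var]]]]

5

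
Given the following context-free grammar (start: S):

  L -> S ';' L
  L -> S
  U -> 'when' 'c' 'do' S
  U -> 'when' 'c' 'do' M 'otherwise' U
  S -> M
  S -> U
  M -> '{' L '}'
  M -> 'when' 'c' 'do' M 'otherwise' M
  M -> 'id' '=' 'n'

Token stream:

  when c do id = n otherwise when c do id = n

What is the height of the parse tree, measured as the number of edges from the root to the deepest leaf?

[S [U when c do [M id = n] otherwise [U when c do [S [M id = n]]]]]

5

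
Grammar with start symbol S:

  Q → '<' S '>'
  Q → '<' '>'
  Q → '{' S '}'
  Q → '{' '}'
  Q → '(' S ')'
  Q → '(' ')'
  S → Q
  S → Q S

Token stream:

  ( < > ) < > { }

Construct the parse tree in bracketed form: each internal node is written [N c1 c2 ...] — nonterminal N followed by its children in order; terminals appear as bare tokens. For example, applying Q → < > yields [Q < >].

[S [Q ( [S [Q < >]] )] [S [Q < >] [S [Q { }]]]]

S
Q S
( S ) S
( Q ) S
( < > ) S
( < > ) Q S
( < > ) < > S
( < > ) < > Q
( < > ) < > { }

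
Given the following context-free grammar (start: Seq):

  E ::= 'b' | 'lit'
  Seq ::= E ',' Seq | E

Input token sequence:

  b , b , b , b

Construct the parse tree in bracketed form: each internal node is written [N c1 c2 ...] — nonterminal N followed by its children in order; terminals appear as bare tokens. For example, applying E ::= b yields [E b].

[Seq [E b] , [Seq [E b] , [Seq [E b] , [Seq [E b]]]]]

Seq
E , Seq
b , Seq
b , E , Seq
b , b , Seq
b , b , E , Seq
b , b , b , Seq
b , b , b , E
b , b , b , b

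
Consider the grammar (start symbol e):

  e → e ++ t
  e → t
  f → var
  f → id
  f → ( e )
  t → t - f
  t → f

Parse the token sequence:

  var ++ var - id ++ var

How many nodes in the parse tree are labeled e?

[e [e [e [t [f var]]] ++ [t [t [f var]] - [f id]]] ++ [t [f var]]]

3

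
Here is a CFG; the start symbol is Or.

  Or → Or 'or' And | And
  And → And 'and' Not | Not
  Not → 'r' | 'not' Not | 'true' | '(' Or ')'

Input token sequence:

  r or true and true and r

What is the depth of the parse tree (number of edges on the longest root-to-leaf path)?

[Or [Or [And [Not r]]] or [And [And [And [Not true]] and [Not true]] and [Not r]]]

5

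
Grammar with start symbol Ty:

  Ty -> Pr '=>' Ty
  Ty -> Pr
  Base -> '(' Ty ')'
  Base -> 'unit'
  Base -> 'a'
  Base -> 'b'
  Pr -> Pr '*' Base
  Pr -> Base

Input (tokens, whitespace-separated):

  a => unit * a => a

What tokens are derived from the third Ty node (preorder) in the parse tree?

a

[Ty [Pr [Base a]] => [Ty [Pr [Pr [Base unit]] * [Base a]] => [Ty [Pr [Base a]]]]]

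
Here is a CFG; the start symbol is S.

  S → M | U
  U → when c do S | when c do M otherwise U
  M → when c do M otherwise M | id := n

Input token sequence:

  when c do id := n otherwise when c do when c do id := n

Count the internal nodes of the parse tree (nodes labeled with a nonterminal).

[S [U when c do [M id := n] otherwise [U when c do [S [U when c do [S [M id := n]]]]]]]

8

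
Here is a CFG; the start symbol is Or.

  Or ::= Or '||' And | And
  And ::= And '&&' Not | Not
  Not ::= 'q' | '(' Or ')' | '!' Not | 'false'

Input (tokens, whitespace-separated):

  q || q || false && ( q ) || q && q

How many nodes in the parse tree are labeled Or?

5

[Or [Or [Or [Or [And [Not q]]] || [And [Not q]]] || [And [And [Not false]] && [Not ( [Or [And [Not q]]] )]]] || [And [And [Not q]] && [Not q]]]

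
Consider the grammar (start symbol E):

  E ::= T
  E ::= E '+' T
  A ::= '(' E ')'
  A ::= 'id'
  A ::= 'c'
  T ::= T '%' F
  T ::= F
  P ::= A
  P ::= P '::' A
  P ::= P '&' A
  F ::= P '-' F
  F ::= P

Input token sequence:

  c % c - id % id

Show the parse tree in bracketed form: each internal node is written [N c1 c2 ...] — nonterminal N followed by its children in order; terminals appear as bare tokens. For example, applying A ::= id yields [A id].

E
T
T % F
T % F % F
F % F % F
P % F % F
A % F % F
c % F % F
c % P - F % F
c % A - F % F
c % c - F % F
c % c - P % F
c % c - A % F
c % c - id % F
c % c - id % P
c % c - id % A
c % c - id % id

[E [T [T [T [F [P [A c]]]] % [F [P [A c]] - [F [P [A id]]]]] % [F [P [A id]]]]]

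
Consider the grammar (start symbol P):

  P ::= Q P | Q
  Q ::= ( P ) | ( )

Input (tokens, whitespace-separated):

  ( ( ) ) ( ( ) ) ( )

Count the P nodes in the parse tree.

[P [Q ( [P [Q ( )]] )] [P [Q ( [P [Q ( )]] )] [P [Q ( )]]]]

5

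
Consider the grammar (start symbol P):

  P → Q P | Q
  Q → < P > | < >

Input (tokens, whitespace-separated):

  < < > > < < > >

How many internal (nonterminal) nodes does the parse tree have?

8

[P [Q < [P [Q < >]] >] [P [Q < [P [Q < >]] >]]]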